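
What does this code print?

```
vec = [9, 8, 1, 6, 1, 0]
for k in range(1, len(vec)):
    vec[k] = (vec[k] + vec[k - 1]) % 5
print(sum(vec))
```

k=1: vec[1] = (8+9)%5 = 2 → [9, 2, 1, 6, 1, 0]
k=2: vec[2] = (1+2)%5 = 3 → [9, 2, 3, 6, 1, 0]
k=3: vec[3] = (6+3)%5 = 4 → [9, 2, 3, 4, 1, 0]
k=4: vec[4] = (1+4)%5 = 0 → [9, 2, 3, 4, 0, 0]
k=5: vec[5] = (0+0)%5 = 0 → [9, 2, 3, 4, 0, 0]
sum = 18

18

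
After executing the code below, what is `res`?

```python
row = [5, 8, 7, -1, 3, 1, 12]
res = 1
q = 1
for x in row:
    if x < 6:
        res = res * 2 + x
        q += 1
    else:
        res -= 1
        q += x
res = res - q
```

x=5: <6, res = 1*2+5 = 7; q=2
x=8: not <6, res = 7-1 = 6; q=10
x=7: not <6, res = 6-1 = 5; q=17
x=-1: <6, res = 5*2+(-1) = 9; q=18
x=3: <6, res = 9*2+3 = 21; q=19
x=1: <6, res = 21*2+1 = 43; q=20
x=12: not <6, res = 43-1 = 42; q=32
res-q = 42-32 = 10

10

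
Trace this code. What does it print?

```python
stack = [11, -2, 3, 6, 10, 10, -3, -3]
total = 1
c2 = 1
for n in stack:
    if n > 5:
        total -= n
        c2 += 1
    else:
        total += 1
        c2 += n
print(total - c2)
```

-32

n=11: >5, total = 1-11 = -10; c2=2
n=-2: not >5, total = (-10)+1 = -9; c2=0
n=3: not >5, total = (-9)+1 = -8; c2=3
n=6: >5, total = (-8)-6 = -14; c2=4
n=10: >5, total = (-14)-10 = -24; c2=5
n=10: >5, total = (-24)-10 = -34; c2=6
n=-3: not >5, total = (-34)+1 = -33; c2=3
n=-3: not >5, total = (-33)+1 = -32; c2=0
total-c2 = (-32)-0 = -32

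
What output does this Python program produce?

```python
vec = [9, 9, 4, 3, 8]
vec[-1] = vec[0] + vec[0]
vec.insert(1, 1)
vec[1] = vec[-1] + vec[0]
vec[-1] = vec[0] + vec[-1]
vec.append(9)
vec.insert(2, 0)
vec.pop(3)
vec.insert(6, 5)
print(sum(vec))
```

84

vec[-1] = vec[0]+vec[0] = 9+9 = 18 → [9, 9, 4, 3, 18]
insert 1 at 1 → [9, 1, 9, 4, 3, 18]
vec[1] = vec[-1]+vec[0] = 18+9 = 27 → [9, 27, 9, 4, 3, 18]
vec[-1] = vec[0]+vec[-1] = 9+18 = 27 → [9, 27, 9, 4, 3, 27]
append 9 → [9, 27, 9, 4, 3, 27, 9]
insert 0 at 2 → [9, 27, 0, 9, 4, 3, 27, 9]
pop(3) removes 9 → [9, 27, 0, 4, 3, 27, 9]
insert 5 at 6 → [9, 27, 0, 4, 3, 27, 5, 9]
sum = 84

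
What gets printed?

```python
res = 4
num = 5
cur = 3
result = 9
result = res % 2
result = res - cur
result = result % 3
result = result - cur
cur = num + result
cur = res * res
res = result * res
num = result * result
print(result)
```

result = 4%2 = 0
result = 4-3 = 1
result = 1%3 = 1
result = 1-3 = -2
cur = 5+(-2) = 3
cur = 4*4 = 16
res = (-2)*4 = -8
num = (-2)*(-2) = 4

-2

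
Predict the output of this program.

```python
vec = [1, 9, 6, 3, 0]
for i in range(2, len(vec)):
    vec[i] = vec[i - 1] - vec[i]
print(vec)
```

i=2: vec[2] = 9-6 = 3 → [1, 9, 3, 3, 0]
i=3: vec[3] = 3-3 = 0 → [1, 9, 3, 0, 0]
i=4: vec[4] = 0-0 = 0 → [1, 9, 3, 0, 0]

[1, 9, 3, 0, 0]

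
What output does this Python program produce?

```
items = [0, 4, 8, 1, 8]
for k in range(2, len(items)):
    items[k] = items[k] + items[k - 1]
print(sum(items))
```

k=2: items[2] = 8+4 = 12 → [0, 4, 12, 1, 8]
k=3: items[3] = 1+12 = 13 → [0, 4, 12, 13, 8]
k=4: items[4] = 8+13 = 21 → [0, 4, 12, 13, 21]
sum = 50

50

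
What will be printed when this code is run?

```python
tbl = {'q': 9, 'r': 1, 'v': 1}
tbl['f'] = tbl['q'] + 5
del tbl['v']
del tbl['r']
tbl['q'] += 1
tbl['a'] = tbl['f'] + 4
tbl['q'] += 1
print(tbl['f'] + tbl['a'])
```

tbl['f'] = tbl['q']+5 = 14 → {'q': 9, 'r': 1, 'v': 1, 'f': 14}
del 'v' → {'q': 9, 'r': 1, 'f': 14}
del 'r' → {'q': 9, 'f': 14}
tbl['q'] = 9+1 = 10 → {'q': 10, 'f': 14}
tbl['a'] = tbl['f']+4 = 18 → {'q': 10, 'f': 14, 'a': 18}
tbl['q'] = 10+1 = 11 → {'q': 11, 'f': 14, 'a': 18}
tbl['f']+tbl['a'] = 14+18 = 32

32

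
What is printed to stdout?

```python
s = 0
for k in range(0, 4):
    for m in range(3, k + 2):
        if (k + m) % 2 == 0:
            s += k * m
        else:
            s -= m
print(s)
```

2

k=2,m=3: odd sum, s = 0-3 = -3
k=3,m=3: even sum, s = (-3)+9 = 6
k=3,m=4: odd sum, s = 6-4 = 2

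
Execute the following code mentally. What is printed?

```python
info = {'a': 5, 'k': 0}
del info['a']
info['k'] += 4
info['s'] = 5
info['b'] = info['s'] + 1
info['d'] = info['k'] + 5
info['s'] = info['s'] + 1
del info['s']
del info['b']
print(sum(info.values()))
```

13

del 'a' → {'k': 0}
info['k'] = 0+4 = 4 → {'k': 4}
info['s'] = 5 → {'k': 4, 's': 5}
info['b'] = info['s']+1 = 6 → {'k': 4, 's': 5, 'b': 6}
info['d'] = info['k']+5 = 9 → {'k': 4, 's': 5, 'b': 6, 'd': 9}
info['s'] = info['s']+1 = 6 → {'k': 4, 's': 6, 'b': 6, 'd': 9}
del 's' → {'k': 4, 'b': 6, 'd': 9}
del 'b' → {'k': 4, 'd': 9}
sum of values = 13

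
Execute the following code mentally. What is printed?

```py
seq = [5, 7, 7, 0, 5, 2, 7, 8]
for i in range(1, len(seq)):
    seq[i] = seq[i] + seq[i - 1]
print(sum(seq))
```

179

i=1: seq[1] = 7+5 = 12 → [5, 12, 7, 0, 5, 2, 7, 8]
i=2: seq[2] = 7+12 = 19 → [5, 12, 19, 0, 5, 2, 7, 8]
i=3: seq[3] = 0+19 = 19 → [5, 12, 19, 19, 5, 2, 7, 8]
i=4: seq[4] = 5+19 = 24 → [5, 12, 19, 19, 24, 2, 7, 8]
i=5: seq[5] = 2+24 = 26 → [5, 12, 19, 19, 24, 26, 7, 8]
i=6: seq[6] = 7+26 = 33 → [5, 12, 19, 19, 24, 26, 33, 8]
i=7: seq[7] = 8+33 = 41 → [5, 12, 19, 19, 24, 26, 33, 41]
sum = 179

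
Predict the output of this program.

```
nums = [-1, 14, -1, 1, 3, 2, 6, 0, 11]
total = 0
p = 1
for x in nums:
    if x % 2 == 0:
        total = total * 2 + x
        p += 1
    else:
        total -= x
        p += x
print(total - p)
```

95

x=-1: not even, total = 0-(-1) = 1; p=0
x=14: even, total = 1*2+14 = 16; p=1
x=-1: not even, total = 16-(-1) = 17; p=0
x=1: not even, total = 17-1 = 16; p=1
x=3: not even, total = 16-3 = 13; p=4
x=2: even, total = 13*2+2 = 28; p=5
x=6: even, total = 28*2+6 = 62; p=6
x=0: even, total = 62*2+0 = 124; p=7
x=11: not even, total = 124-11 = 113; p=18
total-p = 113-18 = 95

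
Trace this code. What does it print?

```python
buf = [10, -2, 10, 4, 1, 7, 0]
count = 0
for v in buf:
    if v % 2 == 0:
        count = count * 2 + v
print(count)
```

v=10: even, count = 0*2+10 = 10
v=-2: even, count = 10*2+(-2) = 18
v=10: even, count = 18*2+10 = 46
v=4: even, count = 46*2+4 = 96
v=1: not even
v=7: not even
v=0: even, count = 96*2+0 = 192

192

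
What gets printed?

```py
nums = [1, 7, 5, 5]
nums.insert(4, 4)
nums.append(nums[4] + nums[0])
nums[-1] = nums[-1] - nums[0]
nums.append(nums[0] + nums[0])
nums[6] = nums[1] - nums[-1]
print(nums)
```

insert 4 at 4 → [1, 7, 5, 5, 4]
append nums[4]+nums[0] = 4+1 = 5 → [1, 7, 5, 5, 4, 5]
nums[-1] = nums[-1]-nums[0] = 5-1 = 4 → [1, 7, 5, 5, 4, 4]
append nums[0]+nums[0] = 1+1 = 2 → [1, 7, 5, 5, 4, 4, 2]
nums[6] = nums[1]-nums[-1] = 7-2 = 5 → [1, 7, 5, 5, 4, 4, 5]

[1, 7, 5, 5, 4, 4, 5]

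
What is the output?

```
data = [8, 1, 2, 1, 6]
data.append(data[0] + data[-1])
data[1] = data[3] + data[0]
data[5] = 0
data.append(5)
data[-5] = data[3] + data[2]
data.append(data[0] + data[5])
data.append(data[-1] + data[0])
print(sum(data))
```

append data[0]+data[-1] = 8+6 = 14 → [8, 1, 2, 1, 6, 14]
data[1] = data[3]+data[0] = 1+8 = 9 → [8, 9, 2, 1, 6, 14]
data[5] = 0 → [8, 9, 2, 1, 6, 0]
append 5 → [8, 9, 2, 1, 6, 0, 5]
data[-5] = data[3]+data[2] = 1+2 = 3 → [8, 9, 3, 1, 6, 0, 5]
append data[0]+data[5] = 8+0 = 8 → [8, 9, 3, 1, 6, 0, 5, 8]
append data[-1]+data[0] = 8+8 = 16 → [8, 9, 3, 1, 6, 0, 5, 8, 16]
sum = 56

56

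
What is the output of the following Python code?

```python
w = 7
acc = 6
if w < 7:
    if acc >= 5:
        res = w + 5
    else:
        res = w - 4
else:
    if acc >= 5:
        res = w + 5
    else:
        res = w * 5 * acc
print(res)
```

w=7, acc=6
w < 7 is False; acc >= 5 is True
→ res = w + 5 = 12

12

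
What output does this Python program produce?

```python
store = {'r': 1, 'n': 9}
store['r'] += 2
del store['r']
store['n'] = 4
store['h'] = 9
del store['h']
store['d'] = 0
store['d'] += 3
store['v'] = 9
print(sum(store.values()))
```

store['r'] = 1+2 = 3 → {'r': 3, 'n': 9}
del 'r' → {'n': 9}
store['n'] = 4 → {'n': 4}
store['h'] = 9 → {'n': 4, 'h': 9}
del 'h' → {'n': 4}
store['d'] = 0 → {'n': 4, 'd': 0}
store['d'] = 0+3 = 3 → {'n': 4, 'd': 3}
store['v'] = 9 → {'n': 4, 'd': 3, 'v': 9}
sum of values = 16

16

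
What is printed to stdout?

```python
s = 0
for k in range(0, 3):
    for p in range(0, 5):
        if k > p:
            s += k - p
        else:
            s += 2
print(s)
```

k=0,p=0: not 0>0, s = 0+2 = 2
k=0,p=1: not 0>1, s = 2+2 = 4
k=0,p=2: not 0>2, s = 4+2 = 6
k=0,p=3: not 0>3, s = 6+2 = 8
k=0,p=4: not 0>4, s = 8+2 = 10
k=1,p=0: 1>0, s = 10+1 = 11
k=1,p=1: not 1>1, s = 11+2 = 13
k=1,p=2: not 1>2, s = 13+2 = 15
k=1,p=3: not 1>3, s = 15+2 = 17
k=1,p=4: not 1>4, s = 17+2 = 19
k=2,p=0: 2>0, s = 19+2 = 21
k=2,p=1: 2>1, s = 21+1 = 22
k=2,p=2: not 2>2, s = 22+2 = 24
k=2,p=3: not 2>3, s = 24+2 = 26
k=2,p=4: not 2>4, s = 26+2 = 28

28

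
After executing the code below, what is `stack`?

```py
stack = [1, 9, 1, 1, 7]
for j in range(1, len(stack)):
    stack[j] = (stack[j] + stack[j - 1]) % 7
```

[1, 3, 4, 5, 5]

j=1: stack[1] = (9+1)%7 = 3 → [1, 3, 1, 1, 7]
j=2: stack[2] = (1+3)%7 = 4 → [1, 3, 4, 1, 7]
j=3: stack[3] = (1+4)%7 = 5 → [1, 3, 4, 5, 7]
j=4: stack[4] = (7+5)%7 = 5 → [1, 3, 4, 5, 5]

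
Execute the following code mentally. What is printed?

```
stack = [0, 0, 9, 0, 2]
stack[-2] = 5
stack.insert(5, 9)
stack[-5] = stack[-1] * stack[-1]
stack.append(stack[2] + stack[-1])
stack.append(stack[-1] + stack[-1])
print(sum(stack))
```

stack[-2] = 5 → [0, 0, 9, 5, 2]
insert 9 at 5 → [0, 0, 9, 5, 2, 9]
stack[-5] = stack[-1]*stack[-1] = 9*9 = 81 → [0, 81, 9, 5, 2, 9]
append stack[2]+stack[-1] = 9+9 = 18 → [0, 81, 9, 5, 2, 9, 18]
append stack[-1]+stack[-1] = 18+18 = 36 → [0, 81, 9, 5, 2, 9, 18, 36]
sum = 160

160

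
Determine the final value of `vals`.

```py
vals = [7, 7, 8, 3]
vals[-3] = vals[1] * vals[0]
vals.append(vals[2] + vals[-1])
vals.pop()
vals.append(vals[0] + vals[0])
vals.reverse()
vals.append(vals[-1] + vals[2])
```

[14, 3, 8, 49, 7, 15]

vals[-3] = vals[1]*vals[0] = 7*7 = 49 → [7, 49, 8, 3]
append vals[2]+vals[-1] = 8+3 = 11 → [7, 49, 8, 3, 11]
pop() removes 11 → [7, 49, 8, 3]
append vals[0]+vals[0] = 7+7 = 14 → [7, 49, 8, 3, 14]
reverse → [14, 3, 8, 49, 7]
append vals[-1]+vals[2] = 7+8 = 15 → [14, 3, 8, 49, 7, 15]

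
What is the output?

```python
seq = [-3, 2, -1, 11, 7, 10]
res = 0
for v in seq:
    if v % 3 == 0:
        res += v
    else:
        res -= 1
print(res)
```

-8

v=-3: %3==0, res = 0+(-3) = -3
v=2: not %3==0, res = (-3)-1 = -4
v=-1: not %3==0, res = (-4)-1 = -5
v=11: not %3==0, res = (-5)-1 = -6
v=7: not %3==0, res = (-6)-1 = -7
v=10: not %3==0, res = (-7)-1 = -8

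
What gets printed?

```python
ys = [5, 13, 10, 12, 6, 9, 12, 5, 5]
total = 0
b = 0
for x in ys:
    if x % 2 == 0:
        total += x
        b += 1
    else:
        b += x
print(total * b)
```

x=5: not even; b=5
x=13: not even; b=18
x=10: even, total = 0+10 = 10; b=19
x=12: even, total = 10+12 = 22; b=20
x=6: even, total = 22+6 = 28; b=21
x=9: not even; b=30
x=12: even, total = 28+12 = 40; b=31
x=5: not even; b=36
x=5: not even; b=41
total*b = 40*41 = 1640

1640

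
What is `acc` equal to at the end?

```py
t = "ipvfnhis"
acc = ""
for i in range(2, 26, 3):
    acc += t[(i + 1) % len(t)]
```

i=2: add t[3]='f' → 'f'
i=5: add t[6]='i' → 'fi'
i=8: add t[1]='p' → 'fip'
i=11: add t[4]='n' → 'fipn'
i=14: add t[7]='s' → 'fipns'
i=17: add t[2]='v' → 'fipnsv'
i=20: add t[5]='h' → 'fipnsvh'
i=23: add t[0]='i' → 'fipnsvhi'

'fipnsvhi'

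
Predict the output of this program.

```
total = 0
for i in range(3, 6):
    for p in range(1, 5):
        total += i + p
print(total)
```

i=3,p=1: total = 0+4 = 4
i=3,p=2: total = 4+5 = 9
i=3,p=3: total = 9+6 = 15
i=3,p=4: total = 15+7 = 22
i=4,p=1: total = 22+5 = 27
i=4,p=2: total = 27+6 = 33
i=4,p=3: total = 33+7 = 40
i=4,p=4: total = 40+8 = 48
i=5,p=1: total = 48+6 = 54
i=5,p=2: total = 54+7 = 61
i=5,p=3: total = 61+8 = 69
i=5,p=4: total = 69+9 = 78

78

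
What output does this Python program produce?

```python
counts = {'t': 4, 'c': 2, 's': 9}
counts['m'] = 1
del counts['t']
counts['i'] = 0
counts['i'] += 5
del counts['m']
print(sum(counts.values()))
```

16

counts['m'] = 1 → {'t': 4, 'c': 2, 's': 9, 'm': 1}
del 't' → {'c': 2, 's': 9, 'm': 1}
counts['i'] = 0 → {'c': 2, 's': 9, 'm': 1, 'i': 0}
counts['i'] = 0+5 = 5 → {'c': 2, 's': 9, 'm': 1, 'i': 5}
del 'm' → {'c': 2, 's': 9, 'i': 5}
sum of values = 16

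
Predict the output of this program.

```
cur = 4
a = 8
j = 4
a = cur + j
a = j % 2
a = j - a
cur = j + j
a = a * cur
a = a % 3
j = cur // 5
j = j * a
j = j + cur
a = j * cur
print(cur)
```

a = 4+4 = 8
a = 4%2 = 0
a = 4-0 = 4
cur = 4+4 = 8
a = 4*8 = 32
a = 32%3 = 2
j = 8//5 = 1
j = 1*2 = 2
j = 2+8 = 10
a = 10*8 = 80

8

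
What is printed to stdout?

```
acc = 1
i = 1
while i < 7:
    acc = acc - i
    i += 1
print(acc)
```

-20

i=1: acc = 1-1 = 0
i=2: acc = 0-2 = -2
i=3: acc = (-2)-3 = -5
i=4: acc = (-5)-4 = -9
i=5: acc = (-9)-5 = -14
i=6: acc = (-14)-6 = -20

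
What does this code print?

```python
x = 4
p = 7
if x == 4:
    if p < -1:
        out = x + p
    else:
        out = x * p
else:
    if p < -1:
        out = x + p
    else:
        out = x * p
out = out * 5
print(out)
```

x=4, p=7
x == 4 is True; p < -1 is False
→ out = x * p = 28
out = 28*5 = 140

140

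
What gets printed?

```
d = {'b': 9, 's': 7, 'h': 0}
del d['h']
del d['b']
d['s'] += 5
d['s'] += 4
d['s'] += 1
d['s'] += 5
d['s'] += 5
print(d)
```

{'s': 27}

del 'h' → {'b': 9, 's': 7}
del 'b' → {'s': 7}
d['s'] = 7+5 = 12 → {'s': 12}
d['s'] = 12+4 = 16 → {'s': 16}
d['s'] = 16+1 = 17 → {'s': 17}
d['s'] = 17+5 = 22 → {'s': 22}
d['s'] = 22+5 = 27 → {'s': 27}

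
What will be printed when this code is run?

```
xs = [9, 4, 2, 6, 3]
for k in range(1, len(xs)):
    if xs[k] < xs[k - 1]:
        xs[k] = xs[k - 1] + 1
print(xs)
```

k=1: 4<9, xs[1] = 9+1 = 10 → [9, 10, 2, 6, 3]
k=2: 2<10, xs[2] = 10+1 = 11 → [9, 10, 11, 6, 3]
k=3: 6<11, xs[3] = 11+1 = 12 → [9, 10, 11, 12, 3]
k=4: 3<12, xs[4] = 12+1 = 13 → [9, 10, 11, 12, 13]

[9, 10, 11, 12, 13]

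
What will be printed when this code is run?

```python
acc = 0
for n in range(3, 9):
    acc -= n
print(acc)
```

n=3: acc = 0-3 = -3
n=4: acc = (-3)-4 = -7
n=5: acc = (-7)-5 = -12
n=6: acc = (-12)-6 = -18
n=7: acc = (-18)-7 = -25
n=8: acc = (-25)-8 = -33

-33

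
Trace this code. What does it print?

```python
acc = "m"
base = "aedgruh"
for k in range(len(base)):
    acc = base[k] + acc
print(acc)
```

k=0: prepend 'a' → 'am'
k=1: prepend 'e' → 'eam'
k=2: prepend 'd' → 'deam'
k=3: prepend 'g' → 'gdeam'
k=4: prepend 'r' → 'rgdeam'
k=5: prepend 'u' → 'urgdeam'
k=6: prepend 'h' → 'hurgdeam'

hurgdeam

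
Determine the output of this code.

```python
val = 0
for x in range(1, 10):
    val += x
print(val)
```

45

x=1: val = 0+1 = 1
x=2: val = 1+2 = 3
x=3: val = 3+3 = 6
x=4: val = 6+4 = 10
x=5: val = 10+5 = 15
x=6: val = 15+6 = 21
x=7: val = 21+7 = 28
x=8: val = 28+8 = 36
x=9: val = 36+9 = 45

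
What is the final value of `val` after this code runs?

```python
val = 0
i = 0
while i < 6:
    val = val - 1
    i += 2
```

i=0: val = 0-1 = -1
i=2: val = (-1)-1 = -2
i=4: val = (-2)-1 = -3

-3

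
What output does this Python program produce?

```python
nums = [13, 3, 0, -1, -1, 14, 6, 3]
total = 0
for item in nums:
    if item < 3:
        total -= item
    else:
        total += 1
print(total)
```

item=13: not <3, total = 0+1 = 1
item=3: not <3, total = 1+1 = 2
item=0: <3, total = 2-0 = 2
item=-1: <3, total = 2-(-1) = 3
item=-1: <3, total = 3-(-1) = 4
item=14: not <3, total = 4+1 = 5
item=6: not <3, total = 5+1 = 6
item=3: not <3, total = 6+1 = 7

7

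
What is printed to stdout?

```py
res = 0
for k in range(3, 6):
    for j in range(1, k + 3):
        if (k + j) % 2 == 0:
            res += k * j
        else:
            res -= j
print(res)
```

k=3,j=1: even sum, res = 0+3 = 3
k=3,j=2: odd sum, res = 3-2 = 1
k=3,j=3: even sum, res = 1+9 = 10
k=3,j=4: odd sum, res = 10-4 = 6
k=3,j=5: even sum, res = 6+15 = 21
k=4,j=1: odd sum, res = 21-1 = 20
k=4,j=2: even sum, res = 20+8 = 28
k=4,j=3: odd sum, res = 28-3 = 25
k=4,j=4: even sum, res = 25+16 = 41
k=4,j=5: odd sum, res = 41-5 = 36
k=4,j=6: even sum, res = 36+24 = 60
k=5,j=1: even sum, res = 60+5 = 65
k=5,j=2: odd sum, res = 65-2 = 63
k=5,j=3: even sum, res = 63+15 = 78
k=5,j=4: odd sum, res = 78-4 = 74
k=5,j=5: even sum, res = 74+25 = 99
k=5,j=6: odd sum, res = 99-6 = 93
k=5,j=7: even sum, res = 93+35 = 128

128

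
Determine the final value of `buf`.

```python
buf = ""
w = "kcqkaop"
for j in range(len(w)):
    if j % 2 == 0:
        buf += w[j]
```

'kqap'

j=0: add 'k' → 'k'
j=1: skip
j=2: add 'q' → 'kq'
j=3: skip
j=4: add 'a' → 'kqa'
j=5: skip
j=6: add 'p' → 'kqap'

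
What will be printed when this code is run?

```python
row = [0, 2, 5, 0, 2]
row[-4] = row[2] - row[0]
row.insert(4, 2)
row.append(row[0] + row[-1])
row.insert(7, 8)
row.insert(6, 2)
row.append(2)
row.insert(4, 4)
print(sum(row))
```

row[-4] = row[2]-row[0] = 5-0 = 5 → [0, 5, 5, 0, 2]
insert 2 at 4 → [0, 5, 5, 0, 2, 2]
append row[0]+row[-1] = 0+2 = 2 → [0, 5, 5, 0, 2, 2, 2]
insert 8 at 7 → [0, 5, 5, 0, 2, 2, 2, 8]
insert 2 at 6 → [0, 5, 5, 0, 2, 2, 2, 2, 8]
append 2 → [0, 5, 5, 0, 2, 2, 2, 2, 8, 2]
insert 4 at 4 → [0, 5, 5, 0, 4, 2, 2, 2, 2, 8, 2]
sum = 32

32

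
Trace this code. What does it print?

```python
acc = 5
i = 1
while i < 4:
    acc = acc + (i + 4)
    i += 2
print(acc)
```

i=1: acc = 5+5 = 10
i=3: acc = 10+7 = 17

17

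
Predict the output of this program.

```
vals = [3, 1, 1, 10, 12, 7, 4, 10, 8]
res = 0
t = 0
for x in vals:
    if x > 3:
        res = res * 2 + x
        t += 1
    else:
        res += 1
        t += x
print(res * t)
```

8844

x=3: not >3, res = 0+1 = 1; t=3
x=1: not >3, res = 1+1 = 2; t=4
x=1: not >3, res = 2+1 = 3; t=5
x=10: >3, res = 3*2+10 = 16; t=6
x=12: >3, res = 16*2+12 = 44; t=7
x=7: >3, res = 44*2+7 = 95; t=8
x=4: >3, res = 95*2+4 = 194; t=9
x=10: >3, res = 194*2+10 = 398; t=10
x=8: >3, res = 398*2+8 = 804; t=11
res*t = 804*11 = 8844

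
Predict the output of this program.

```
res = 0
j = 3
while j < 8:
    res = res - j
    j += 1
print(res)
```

-25

j=3: res = 0-3 = -3
j=4: res = (-3)-4 = -7
j=5: res = (-7)-5 = -12
j=6: res = (-12)-6 = -18
j=7: res = (-18)-7 = -25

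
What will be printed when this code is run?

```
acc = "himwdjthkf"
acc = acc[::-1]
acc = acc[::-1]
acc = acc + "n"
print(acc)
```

himwdjthkfn

reverse → 'fkhtjdwmih'
reverse → 'himwdjthkf'
+ 'n' → 'himwdjthkfn'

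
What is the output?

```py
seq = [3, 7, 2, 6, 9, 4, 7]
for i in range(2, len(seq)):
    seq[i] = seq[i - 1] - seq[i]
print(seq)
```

[3, 7, 5, -1, -10, -14, -21]

i=2: seq[2] = 7-2 = 5 → [3, 7, 5, 6, 9, 4, 7]
i=3: seq[3] = 5-6 = -1 → [3, 7, 5, -1, 9, 4, 7]
i=4: seq[4] = (-1)-9 = -10 → [3, 7, 5, -1, -10, 4, 7]
i=5: seq[5] = (-10)-4 = -14 → [3, 7, 5, -1, -10, -14, 7]
i=6: seq[6] = (-14)-7 = -21 → [3, 7, 5, -1, -10, -14, -21]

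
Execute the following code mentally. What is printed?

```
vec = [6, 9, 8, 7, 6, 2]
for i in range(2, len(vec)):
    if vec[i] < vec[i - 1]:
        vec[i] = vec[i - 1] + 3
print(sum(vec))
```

i=2: 8<9, vec[2] = 9+3 = 12 → [6, 9, 12, 7, 6, 2]
i=3: 7<12, vec[3] = 12+3 = 15 → [6, 9, 12, 15, 6, 2]
i=4: 6<15, vec[4] = 15+3 = 18 → [6, 9, 12, 15, 18, 2]
i=5: 2<18, vec[5] = 18+3 = 21 → [6, 9, 12, 15, 18, 21]
sum = 81

81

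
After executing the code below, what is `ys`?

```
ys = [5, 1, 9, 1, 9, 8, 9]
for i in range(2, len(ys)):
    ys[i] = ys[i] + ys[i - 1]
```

i=2: ys[2] = 9+1 = 10 → [5, 1, 10, 1, 9, 8, 9]
i=3: ys[3] = 1+10 = 11 → [5, 1, 10, 11, 9, 8, 9]
i=4: ys[4] = 9+11 = 20 → [5, 1, 10, 11, 20, 8, 9]
i=5: ys[5] = 8+20 = 28 → [5, 1, 10, 11, 20, 28, 9]
i=6: ys[6] = 9+28 = 37 → [5, 1, 10, 11, 20, 28, 37]

[5, 1, 10, 11, 20, 28, 37]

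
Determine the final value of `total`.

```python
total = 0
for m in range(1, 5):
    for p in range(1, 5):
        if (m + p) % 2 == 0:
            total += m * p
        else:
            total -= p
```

32

m=1,p=1: even sum, total = 0+1 = 1
m=1,p=2: odd sum, total = 1-2 = -1
m=1,p=3: even sum, total = (-1)+3 = 2
m=1,p=4: odd sum, total = 2-4 = -2
m=2,p=1: odd sum, total = (-2)-1 = -3
m=2,p=2: even sum, total = (-3)+4 = 1
m=2,p=3: odd sum, total = 1-3 = -2
m=2,p=4: even sum, total = (-2)+8 = 6
m=3,p=1: even sum, total = 6+3 = 9
m=3,p=2: odd sum, total = 9-2 = 7
m=3,p=3: even sum, total = 7+9 = 16
m=3,p=4: odd sum, total = 16-4 = 12
m=4,p=1: odd sum, total = 12-1 = 11
m=4,p=2: even sum, total = 11+8 = 19
m=4,p=3: odd sum, total = 19-3 = 16
m=4,p=4: even sum, total = 16+16 = 32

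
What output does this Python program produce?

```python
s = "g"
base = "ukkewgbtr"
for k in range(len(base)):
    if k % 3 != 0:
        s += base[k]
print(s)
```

gkkwgtr

k=0: skip
k=1: add 'k' → 'gk'
k=2: add 'k' → 'gkk'
k=3: skip
k=4: add 'w' → 'gkkw'
k=5: add 'g' → 'gkkwg'
k=6: skip
k=7: add 't' → 'gkkwgt'
k=8: add 'r' → 'gkkwgtr'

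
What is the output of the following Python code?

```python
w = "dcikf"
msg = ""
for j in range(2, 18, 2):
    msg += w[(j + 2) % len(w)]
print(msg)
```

j=2: add w[4]='f' → 'f'
j=4: add w[1]='c' → 'fc'
j=6: add w[3]='k' → 'fck'
j=8: add w[0]='d' → 'fckd'
j=10: add w[2]='i' → 'fckdi'
j=12: add w[4]='f' → 'fckdif'
j=14: add w[1]='c' → 'fckdifc'
j=16: add w[3]='k' → 'fckdifck'

fckdifck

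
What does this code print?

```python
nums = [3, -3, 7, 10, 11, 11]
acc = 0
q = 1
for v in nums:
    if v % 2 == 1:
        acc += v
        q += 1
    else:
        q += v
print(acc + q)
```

v=3: odd, acc = 0+3 = 3; q=2
v=-3: odd, acc = 3+(-3) = 0; q=3
v=7: odd, acc = 0+7 = 7; q=4
v=10: not odd; q=14
v=11: odd, acc = 7+11 = 18; q=15
v=11: odd, acc = 18+11 = 29; q=16
acc+q = 29+16 = 45

45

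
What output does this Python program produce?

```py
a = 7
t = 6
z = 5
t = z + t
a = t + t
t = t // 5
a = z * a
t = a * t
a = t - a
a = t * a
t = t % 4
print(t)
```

0

t = 5+6 = 11
a = 11+11 = 22
t = 11//5 = 2
a = 5*22 = 110
t = 110*2 = 220
a = 220-110 = 110
a = 220*110 = 24200
t = 220%4 = 0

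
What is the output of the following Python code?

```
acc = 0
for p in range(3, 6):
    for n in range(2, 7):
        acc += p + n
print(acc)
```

120

p=3,n=2: acc = 0+5 = 5
p=3,n=3: acc = 5+6 = 11
p=3,n=4: acc = 11+7 = 18
p=3,n=5: acc = 18+8 = 26
p=3,n=6: acc = 26+9 = 35
p=4,n=2: acc = 35+6 = 41
p=4,n=3: acc = 41+7 = 48
p=4,n=4: acc = 48+8 = 56
p=4,n=5: acc = 56+9 = 65
p=4,n=6: acc = 65+10 = 75
p=5,n=2: acc = 75+7 = 82
p=5,n=3: acc = 82+8 = 90
p=5,n=4: acc = 90+9 = 99
p=5,n=5: acc = 99+10 = 109
p=5,n=6: acc = 109+11 = 120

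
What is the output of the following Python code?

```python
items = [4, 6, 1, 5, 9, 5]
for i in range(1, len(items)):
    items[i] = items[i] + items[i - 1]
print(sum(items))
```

96

i=1: items[1] = 6+4 = 10 → [4, 10, 1, 5, 9, 5]
i=2: items[2] = 1+10 = 11 → [4, 10, 11, 5, 9, 5]
i=3: items[3] = 5+11 = 16 → [4, 10, 11, 16, 9, 5]
i=4: items[4] = 9+16 = 25 → [4, 10, 11, 16, 25, 5]
i=5: items[5] = 5+25 = 30 → [4, 10, 11, 16, 25, 30]
sum = 96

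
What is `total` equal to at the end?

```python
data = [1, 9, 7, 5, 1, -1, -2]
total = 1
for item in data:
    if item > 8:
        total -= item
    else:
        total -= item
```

item=1: not >8, total = 1-1 = 0
item=9: >8, total = 0-9 = -9
item=7: not >8, total = (-9)-7 = -16
item=5: not >8, total = (-16)-5 = -21
item=1: not >8, total = (-21)-1 = -22
item=-1: not >8, total = (-22)-(-1) = -21
item=-2: not >8, total = (-21)-(-2) = -19

-19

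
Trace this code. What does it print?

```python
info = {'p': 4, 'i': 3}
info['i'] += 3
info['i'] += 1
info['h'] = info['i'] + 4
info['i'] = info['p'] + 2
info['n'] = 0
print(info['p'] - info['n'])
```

4

info['i'] = 3+3 = 6 → {'p': 4, 'i': 6}
info['i'] = 6+1 = 7 → {'p': 4, 'i': 7}
info['h'] = info['i']+4 = 11 → {'p': 4, 'i': 7, 'h': 11}
info['i'] = info['p']+2 = 6 → {'p': 4, 'i': 6, 'h': 11}
info['n'] = 0 → {'p': 4, 'i': 6, 'h': 11, 'n': 0}
info['p']-info['n'] = 4-0 = 4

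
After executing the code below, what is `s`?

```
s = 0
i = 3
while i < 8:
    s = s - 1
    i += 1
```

i=3: s = 0-1 = -1
i=4: s = (-1)-1 = -2
i=5: s = (-2)-1 = -3
i=6: s = (-3)-1 = -4
i=7: s = (-4)-1 = -5

-5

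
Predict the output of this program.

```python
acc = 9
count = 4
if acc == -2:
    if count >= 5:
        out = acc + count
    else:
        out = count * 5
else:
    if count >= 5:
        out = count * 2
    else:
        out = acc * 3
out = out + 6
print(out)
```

acc=9, count=4
acc == -2 is False; count >= 5 is False
→ out = acc * 3 = 27
out = 27+6 = 33

33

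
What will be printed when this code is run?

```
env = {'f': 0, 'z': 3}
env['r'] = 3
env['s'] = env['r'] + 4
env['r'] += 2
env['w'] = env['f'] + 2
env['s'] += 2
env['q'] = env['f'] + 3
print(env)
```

{'f': 0, 'z': 3, 'r': 5, 's': 9, 'w': 2, 'q': 3}

env['r'] = 3 → {'f': 0, 'z': 3, 'r': 3}
env['s'] = env['r']+4 = 7 → {'f': 0, 'z': 3, 'r': 3, 's': 7}
env['r'] = 3+2 = 5 → {'f': 0, 'z': 3, 'r': 5, 's': 7}
env['w'] = env['f']+2 = 2 → {'f': 0, 'z': 3, 'r': 5, 's': 7, 'w': 2}
env['s'] = 7+2 = 9 → {'f': 0, 'z': 3, 'r': 5, 's': 9, 'w': 2}
env['q'] = env['f']+3 = 3 → {'f': 0, 'z': 3, 'r': 5, 's': 9, 'w': 2, 'q': 3}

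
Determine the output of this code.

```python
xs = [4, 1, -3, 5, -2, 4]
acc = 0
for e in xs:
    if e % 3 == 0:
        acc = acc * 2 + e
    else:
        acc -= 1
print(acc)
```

-10

e=4: not %3==0, acc = 0-1 = -1
e=1: not %3==0, acc = (-1)-1 = -2
e=-3: %3==0, acc = (-2)*2+(-3) = -7
e=5: not %3==0, acc = (-7)-1 = -8
e=-2: not %3==0, acc = (-8)-1 = -9
e=4: not %3==0, acc = (-9)-1 = -10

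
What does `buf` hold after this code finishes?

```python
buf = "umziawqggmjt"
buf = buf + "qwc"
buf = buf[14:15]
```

'c'

+ 'qwc' → 'umziawqggmjtqwc'
slice [14:15] → 'c'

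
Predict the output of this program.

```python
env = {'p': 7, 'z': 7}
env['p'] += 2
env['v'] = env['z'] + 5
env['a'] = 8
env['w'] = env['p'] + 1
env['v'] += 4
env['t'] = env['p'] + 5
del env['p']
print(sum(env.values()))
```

55

env['p'] = 7+2 = 9 → {'p': 9, 'z': 7}
env['v'] = env['z']+5 = 12 → {'p': 9, 'z': 7, 'v': 12}
env['a'] = 8 → {'p': 9, 'z': 7, 'v': 12, 'a': 8}
env['w'] = env['p']+1 = 10 → {'p': 9, 'z': 7, 'v': 12, 'a': 8, 'w': 10}
env['v'] = 12+4 = 16 → {'p': 9, 'z': 7, 'v': 16, 'a': 8, 'w': 10}
env['t'] = env['p']+5 = 14 → {'p': 9, 'z': 7, 'v': 16, 'a': 8, 'w': 10, 't': 14}
del 'p' → {'z': 7, 'v': 16, 'a': 8, 'w': 10, 't': 14}
sum of values = 55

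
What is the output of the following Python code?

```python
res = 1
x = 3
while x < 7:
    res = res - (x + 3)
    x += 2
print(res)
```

-13

x=3: res = 1-6 = -5
x=5: res = (-5)-8 = -13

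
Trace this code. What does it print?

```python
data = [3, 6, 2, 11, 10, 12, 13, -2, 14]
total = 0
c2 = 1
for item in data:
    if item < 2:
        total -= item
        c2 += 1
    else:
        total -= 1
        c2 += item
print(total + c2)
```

item=3: not <2, total = 0-1 = -1; c2=4
item=6: not <2, total = (-1)-1 = -2; c2=10
item=2: not <2, total = (-2)-1 = -3; c2=12
item=11: not <2, total = (-3)-1 = -4; c2=23
item=10: not <2, total = (-4)-1 = -5; c2=33
item=12: not <2, total = (-5)-1 = -6; c2=45
item=13: not <2, total = (-6)-1 = -7; c2=58
item=-2: <2, total = (-7)-(-2) = -5; c2=59
item=14: not <2, total = (-5)-1 = -6; c2=73
total+c2 = (-6)+73 = 67

67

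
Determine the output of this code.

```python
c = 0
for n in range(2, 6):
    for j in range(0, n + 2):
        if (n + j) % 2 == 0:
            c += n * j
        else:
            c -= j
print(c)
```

n=2,j=0: even sum, c = 0+0 = 0
n=2,j=1: odd sum, c = 0-1 = -1
n=2,j=2: even sum, c = (-1)+4 = 3
n=2,j=3: odd sum, c = 3-3 = 0
n=3,j=0: odd sum, c = 0-0 = 0
n=3,j=1: even sum, c = 0+3 = 3
n=3,j=2: odd sum, c = 3-2 = 1
n=3,j=3: even sum, c = 1+9 = 10
n=3,j=4: odd sum, c = 10-4 = 6
n=4,j=0: even sum, c = 6+0 = 6
n=4,j=1: odd sum, c = 6-1 = 5
n=4,j=2: even sum, c = 5+8 = 13
n=4,j=3: odd sum, c = 13-3 = 10
n=4,j=4: even sum, c = 10+16 = 26
n=4,j=5: odd sum, c = 26-5 = 21
n=5,j=0: odd sum, c = 21-0 = 21
n=5,j=1: even sum, c = 21+5 = 26
n=5,j=2: odd sum, c = 26-2 = 24
n=5,j=3: even sum, c = 24+15 = 39
n=5,j=4: odd sum, c = 39-4 = 35
n=5,j=5: even sum, c = 35+25 = 60
n=5,j=6: odd sum, c = 60-6 = 54

54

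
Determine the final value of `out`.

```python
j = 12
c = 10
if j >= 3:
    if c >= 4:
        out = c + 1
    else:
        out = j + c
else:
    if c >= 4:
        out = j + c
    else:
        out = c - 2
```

11

j=12, c=10
j >= 3 is True; c >= 4 is True
→ out = c + 1 = 11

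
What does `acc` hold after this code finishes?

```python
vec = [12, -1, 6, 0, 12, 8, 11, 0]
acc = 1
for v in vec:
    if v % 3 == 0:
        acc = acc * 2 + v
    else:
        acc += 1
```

v=12: %3==0, acc = 1*2+12 = 14
v=-1: not %3==0, acc = 14+1 = 15
v=6: %3==0, acc = 15*2+6 = 36
v=0: %3==0, acc = 36*2+0 = 72
v=12: %3==0, acc = 72*2+12 = 156
v=8: not %3==0, acc = 156+1 = 157
v=11: not %3==0, acc = 157+1 = 158
v=0: %3==0, acc = 158*2+0 = 316

316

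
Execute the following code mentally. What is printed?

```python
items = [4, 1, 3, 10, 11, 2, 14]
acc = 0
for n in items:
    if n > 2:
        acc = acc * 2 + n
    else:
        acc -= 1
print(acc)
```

n=4: >2, acc = 0*2+4 = 4
n=1: not >2, acc = 4-1 = 3
n=3: >2, acc = 3*2+3 = 9
n=10: >2, acc = 9*2+10 = 28
n=11: >2, acc = 28*2+11 = 67
n=2: not >2, acc = 67-1 = 66
n=14: >2, acc = 66*2+14 = 146

146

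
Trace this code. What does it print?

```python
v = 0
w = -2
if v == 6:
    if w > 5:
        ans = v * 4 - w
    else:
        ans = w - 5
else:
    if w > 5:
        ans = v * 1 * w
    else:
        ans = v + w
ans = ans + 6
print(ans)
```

v=0, w=-2
v == 6 is False; w > 5 is False
→ ans = v + w = -2
ans = (-2)+6 = 4

4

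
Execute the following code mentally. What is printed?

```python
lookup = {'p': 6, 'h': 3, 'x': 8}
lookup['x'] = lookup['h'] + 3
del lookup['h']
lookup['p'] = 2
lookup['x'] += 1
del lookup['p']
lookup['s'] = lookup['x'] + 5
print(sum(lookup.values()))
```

lookup['x'] = lookup['h']+3 = 6 → {'p': 6, 'h': 3, 'x': 6}
del 'h' → {'p': 6, 'x': 6}
lookup['p'] = 2 → {'p': 2, 'x': 6}
lookup['x'] = 6+1 = 7 → {'p': 2, 'x': 7}
del 'p' → {'x': 7}
lookup['s'] = lookup['x']+5 = 12 → {'x': 7, 's': 12}
sum of values = 19

19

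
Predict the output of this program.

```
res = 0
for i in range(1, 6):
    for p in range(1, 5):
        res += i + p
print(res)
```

i=1,p=1: res = 0+2 = 2
i=1,p=2: res = 2+3 = 5
i=1,p=3: res = 5+4 = 9
i=1,p=4: res = 9+5 = 14
i=2,p=1: res = 14+3 = 17
i=2,p=2: res = 17+4 = 21
i=2,p=3: res = 21+5 = 26
i=2,p=4: res = 26+6 = 32
i=3,p=1: res = 32+4 = 36
i=3,p=2: res = 36+5 = 41
i=3,p=3: res = 41+6 = 47
i=3,p=4: res = 47+7 = 54
i=4,p=1: res = 54+5 = 59
i=4,p=2: res = 59+6 = 65
i=4,p=3: res = 65+7 = 72
i=4,p=4: res = 72+8 = 80
i=5,p=1: res = 80+6 = 86
i=5,p=2: res = 86+7 = 93
i=5,p=3: res = 93+8 = 101
i=5,p=4: res = 101+9 = 110

110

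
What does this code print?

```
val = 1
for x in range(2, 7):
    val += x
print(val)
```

x=2: val = 1+2 = 3
x=3: val = 3+3 = 6
x=4: val = 6+4 = 10
x=5: val = 10+5 = 15
x=6: val = 15+6 = 21

21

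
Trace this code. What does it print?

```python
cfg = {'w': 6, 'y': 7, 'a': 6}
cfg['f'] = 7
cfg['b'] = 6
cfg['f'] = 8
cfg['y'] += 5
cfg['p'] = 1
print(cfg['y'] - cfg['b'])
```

cfg['f'] = 7 → {'w': 6, 'y': 7, 'a': 6, 'f': 7}
cfg['b'] = 6 → {'w': 6, 'y': 7, 'a': 6, 'f': 7, 'b': 6}
cfg['f'] = 8 → {'w': 6, 'y': 7, 'a': 6, 'f': 8, 'b': 6}
cfg['y'] = 7+5 = 12 → {'w': 6, 'y': 12, 'a': 6, 'f': 8, 'b': 6}
cfg['p'] = 1 → {'w': 6, 'y': 12, 'a': 6, 'f': 8, 'b': 6, 'p': 1}
cfg['y']-cfg['b'] = 12-6 = 6

6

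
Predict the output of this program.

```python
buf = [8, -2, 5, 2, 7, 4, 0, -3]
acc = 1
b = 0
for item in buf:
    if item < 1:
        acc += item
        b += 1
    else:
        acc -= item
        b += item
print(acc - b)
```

item=8: not <1, acc = 1-8 = -7; b=8
item=-2: <1, acc = (-7)+(-2) = -9; b=9
item=5: not <1, acc = (-9)-5 = -14; b=14
item=2: not <1, acc = (-14)-2 = -16; b=16
item=7: not <1, acc = (-16)-7 = -23; b=23
item=4: not <1, acc = (-23)-4 = -27; b=27
item=0: <1, acc = (-27)+0 = -27; b=28
item=-3: <1, acc = (-27)+(-3) = -30; b=29
acc-b = (-30)-29 = -59

-59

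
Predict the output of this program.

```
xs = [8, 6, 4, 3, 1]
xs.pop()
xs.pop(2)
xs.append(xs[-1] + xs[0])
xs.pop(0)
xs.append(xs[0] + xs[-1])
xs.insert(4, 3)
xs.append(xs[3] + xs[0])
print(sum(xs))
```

pop() removes 1 → [8, 6, 4, 3]
pop(2) removes 4 → [8, 6, 3]
append xs[-1]+xs[0] = 3+8 = 11 → [8, 6, 3, 11]
pop(0) removes 8 → [6, 3, 11]
append xs[0]+xs[-1] = 6+11 = 17 → [6, 3, 11, 17]
insert 3 at 4 → [6, 3, 11, 17, 3]
append xs[3]+xs[0] = 17+6 = 23 → [6, 3, 11, 17, 3, 23]
sum = 63

63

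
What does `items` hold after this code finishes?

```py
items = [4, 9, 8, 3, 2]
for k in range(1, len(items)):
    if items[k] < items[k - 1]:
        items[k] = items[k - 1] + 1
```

k=1: 9>=4, unchanged → [4, 9, 8, 3, 2]
k=2: 8<9, items[2] = 9+1 = 10 → [4, 9, 10, 3, 2]
k=3: 3<10, items[3] = 10+1 = 11 → [4, 9, 10, 11, 2]
k=4: 2<11, items[4] = 11+1 = 12 → [4, 9, 10, 11, 12]

[4, 9, 10, 11, 12]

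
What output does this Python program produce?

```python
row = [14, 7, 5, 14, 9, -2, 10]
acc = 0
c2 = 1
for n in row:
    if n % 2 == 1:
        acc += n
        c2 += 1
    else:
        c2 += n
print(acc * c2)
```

n=14: not odd; c2=15
n=7: odd, acc = 0+7 = 7; c2=16
n=5: odd, acc = 7+5 = 12; c2=17
n=14: not odd; c2=31
n=9: odd, acc = 12+9 = 21; c2=32
n=-2: not odd; c2=30
n=10: not odd; c2=40
acc*c2 = 21*40 = 840

840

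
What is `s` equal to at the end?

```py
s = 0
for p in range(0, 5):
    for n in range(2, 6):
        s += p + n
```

p=0,n=2: s = 0+2 = 2
p=0,n=3: s = 2+3 = 5
p=0,n=4: s = 5+4 = 9
p=0,n=5: s = 9+5 = 14
p=1,n=2: s = 14+3 = 17
p=1,n=3: s = 17+4 = 21
p=1,n=4: s = 21+5 = 26
p=1,n=5: s = 26+6 = 32
p=2,n=2: s = 32+4 = 36
p=2,n=3: s = 36+5 = 41
p=2,n=4: s = 41+6 = 47
p=2,n=5: s = 47+7 = 54
p=3,n=2: s = 54+5 = 59
p=3,n=3: s = 59+6 = 65
p=3,n=4: s = 65+7 = 72
p=3,n=5: s = 72+8 = 80
p=4,n=2: s = 80+6 = 86
p=4,n=3: s = 86+7 = 93
p=4,n=4: s = 93+8 = 101
p=4,n=5: s = 101+9 = 110

110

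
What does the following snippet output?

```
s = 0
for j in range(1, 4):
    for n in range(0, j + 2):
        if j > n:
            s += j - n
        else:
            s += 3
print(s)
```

j=1,n=0: 1>0, s = 0+1 = 1
j=1,n=1: not 1>1, s = 1+3 = 4
j=1,n=2: not 1>2, s = 4+3 = 7
j=2,n=0: 2>0, s = 7+2 = 9
j=2,n=1: 2>1, s = 9+1 = 10
j=2,n=2: not 2>2, s = 10+3 = 13
j=2,n=3: not 2>3, s = 13+3 = 16
j=3,n=0: 3>0, s = 16+3 = 19
j=3,n=1: 3>1, s = 19+2 = 21
j=3,n=2: 3>2, s = 21+1 = 22
j=3,n=3: not 3>3, s = 22+3 = 25
j=3,n=4: not 3>4, s = 25+3 = 28

28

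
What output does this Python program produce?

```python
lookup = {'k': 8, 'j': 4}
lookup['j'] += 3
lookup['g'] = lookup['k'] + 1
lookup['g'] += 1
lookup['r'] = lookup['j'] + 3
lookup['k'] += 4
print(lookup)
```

lookup['j'] = 4+3 = 7 → {'k': 8, 'j': 7}
lookup['g'] = lookup['k']+1 = 9 → {'k': 8, 'j': 7, 'g': 9}
lookup['g'] = 9+1 = 10 → {'k': 8, 'j': 7, 'g': 10}
lookup['r'] = lookup['j']+3 = 10 → {'k': 8, 'j': 7, 'g': 10, 'r': 10}
lookup['k'] = 8+4 = 12 → {'k': 12, 'j': 7, 'g': 10, 'r': 10}

{'k': 12, 'j': 7, 'g': 10, 'r': 10}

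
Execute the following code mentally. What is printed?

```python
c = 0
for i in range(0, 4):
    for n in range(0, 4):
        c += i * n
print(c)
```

i=0,n=0: c = 0+0 = 0
i=0,n=1: c = 0+0 = 0
i=0,n=2: c = 0+0 = 0
i=0,n=3: c = 0+0 = 0
i=1,n=0: c = 0+0 = 0
i=1,n=1: c = 0+1 = 1
i=1,n=2: c = 1+2 = 3
i=1,n=3: c = 3+3 = 6
i=2,n=0: c = 6+0 = 6
i=2,n=1: c = 6+2 = 8
i=2,n=2: c = 8+4 = 12
i=2,n=3: c = 12+6 = 18
i=3,n=0: c = 18+0 = 18
i=3,n=1: c = 18+3 = 21
i=3,n=2: c = 21+6 = 27
i=3,n=3: c = 27+9 = 36

36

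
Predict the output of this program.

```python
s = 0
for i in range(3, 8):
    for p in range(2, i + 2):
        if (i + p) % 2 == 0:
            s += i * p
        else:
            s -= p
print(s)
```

189

i=3,p=2: odd sum, s = 0-2 = -2
i=3,p=3: even sum, s = (-2)+9 = 7
i=3,p=4: odd sum, s = 7-4 = 3
i=4,p=2: even sum, s = 3+8 = 11
i=4,p=3: odd sum, s = 11-3 = 8
i=4,p=4: even sum, s = 8+16 = 24
i=4,p=5: odd sum, s = 24-5 = 19
i=5,p=2: odd sum, s = 19-2 = 17
i=5,p=3: even sum, s = 17+15 = 32
i=5,p=4: odd sum, s = 32-4 = 28
i=5,p=5: even sum, s = 28+25 = 53
i=5,p=6: odd sum, s = 53-6 = 47
i=6,p=2: even sum, s = 47+12 = 59
i=6,p=3: odd sum, s = 59-3 = 56
i=6,p=4: even sum, s = 56+24 = 80
i=6,p=5: odd sum, s = 80-5 = 75
i=6,p=6: even sum, s = 75+36 = 111
i=6,p=7: odd sum, s = 111-7 = 104
i=7,p=2: odd sum, s = 104-2 = 102
i=7,p=3: even sum, s = 102+21 = 123
i=7,p=4: odd sum, s = 123-4 = 119
i=7,p=5: even sum, s = 119+35 = 154
i=7,p=6: odd sum, s = 154-6 = 148
i=7,p=7: even sum, s = 148+49 = 197
i=7,p=8: odd sum, s = 197-8 = 189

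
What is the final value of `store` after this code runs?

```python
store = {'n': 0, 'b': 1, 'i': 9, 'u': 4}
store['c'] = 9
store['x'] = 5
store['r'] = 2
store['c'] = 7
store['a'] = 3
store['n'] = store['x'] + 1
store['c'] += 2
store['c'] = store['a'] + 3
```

store['c'] = 9 → {'n': 0, 'b': 1, 'i': 9, 'u': 4, 'c': 9}
store['x'] = 5 → {'n': 0, 'b': 1, 'i': 9, 'u': 4, 'c': 9, 'x': 5}
store['r'] = 2 → {'n': 0, 'b': 1, 'i': 9, 'u': 4, 'c': 9, 'x': 5, 'r': 2}
store['c'] = 7 → {'n': 0, 'b': 1, 'i': 9, 'u': 4, 'c': 7, 'x': 5, 'r': 2}
store['a'] = 3 → {'n': 0, 'b': 1, 'i': 9, 'u': 4, 'c': 7, 'x': 5, 'r': 2, 'a': 3}
store['n'] = store['x']+1 = 6 → {'n': 6, 'b': 1, 'i': 9, 'u': 4, 'c': 7, 'x': 5, 'r': 2, 'a': 3}
store['c'] = 7+2 = 9 → {'n': 6, 'b': 1, 'i': 9, 'u': 4, 'c': 9, 'x': 5, 'r': 2, 'a': 3}
store['c'] = store['a']+3 = 6 → {'n': 6, 'b': 1, 'i': 9, 'u': 4, 'c': 6, 'x': 5, 'r': 2, 'a': 3}

{'n': 6, 'b': 1, 'i': 9, 'u': 4, 'c': 6, 'x': 5, 'r': 2, 'a': 3}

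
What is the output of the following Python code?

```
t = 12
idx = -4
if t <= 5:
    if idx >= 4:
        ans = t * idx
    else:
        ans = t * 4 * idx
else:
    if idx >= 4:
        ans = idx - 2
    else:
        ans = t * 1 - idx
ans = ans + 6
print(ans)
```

22

t=12, idx=-4
t <= 5 is False; idx >= 4 is False
→ ans = t * 1 - idx = 16
ans = 16+6 = 22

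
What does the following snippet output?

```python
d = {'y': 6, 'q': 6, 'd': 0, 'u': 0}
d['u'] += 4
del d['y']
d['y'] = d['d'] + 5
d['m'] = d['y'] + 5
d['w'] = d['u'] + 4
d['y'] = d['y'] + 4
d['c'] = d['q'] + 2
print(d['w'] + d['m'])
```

18

d['u'] = 0+4 = 4 → {'y': 6, 'q': 6, 'd': 0, 'u': 4}
del 'y' → {'q': 6, 'd': 0, 'u': 4}
d['y'] = d['d']+5 = 5 → {'q': 6, 'd': 0, 'u': 4, 'y': 5}
d['m'] = d['y']+5 = 10 → {'q': 6, 'd': 0, 'u': 4, 'y': 5, 'm': 10}
d['w'] = d['u']+4 = 8 → {'q': 6, 'd': 0, 'u': 4, 'y': 5, 'm': 10, 'w': 8}
d['y'] = d['y']+4 = 9 → {'q': 6, 'd': 0, 'u': 4, 'y': 9, 'm': 10, 'w': 8}
d['c'] = d['q']+2 = 8 → {'q': 6, 'd': 0, 'u': 4, 'y': 9, 'm': 10, 'w': 8, 'c': 8}
d['w']+d['m'] = 8+10 = 18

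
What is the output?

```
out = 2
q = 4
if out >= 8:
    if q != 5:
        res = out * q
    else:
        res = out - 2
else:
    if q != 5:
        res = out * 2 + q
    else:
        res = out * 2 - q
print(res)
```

8

out=2, q=4
out >= 8 is False; q != 5 is True
→ res = out * 2 + q = 8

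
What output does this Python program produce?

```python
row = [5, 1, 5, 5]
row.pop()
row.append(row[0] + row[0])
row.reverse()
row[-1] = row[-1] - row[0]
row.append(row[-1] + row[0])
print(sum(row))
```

16

pop() removes 5 → [5, 1, 5]
append row[0]+row[0] = 5+5 = 10 → [5, 1, 5, 10]
reverse → [10, 5, 1, 5]
row[-1] = row[-1]-row[0] = 5-10 = -5 → [10, 5, 1, -5]
append row[-1]+row[0] = (-5)+10 = 5 → [10, 5, 1, -5, 5]
sum = 16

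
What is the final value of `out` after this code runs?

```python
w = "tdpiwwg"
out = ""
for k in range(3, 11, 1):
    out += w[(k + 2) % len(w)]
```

k=3: add w[5]='w' → 'w'
k=4: add w[6]='g' → 'wg'
k=5: add w[0]='t' → 'wgt'
k=6: add w[1]='d' → 'wgtd'
k=7: add w[2]='p' → 'wgtdp'
k=8: add w[3]='i' → 'wgtdpi'
k=9: add w[4]='w' → 'wgtdpiw'
k=10: add w[5]='w' → 'wgtdpiww'

'wgtdpiww'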